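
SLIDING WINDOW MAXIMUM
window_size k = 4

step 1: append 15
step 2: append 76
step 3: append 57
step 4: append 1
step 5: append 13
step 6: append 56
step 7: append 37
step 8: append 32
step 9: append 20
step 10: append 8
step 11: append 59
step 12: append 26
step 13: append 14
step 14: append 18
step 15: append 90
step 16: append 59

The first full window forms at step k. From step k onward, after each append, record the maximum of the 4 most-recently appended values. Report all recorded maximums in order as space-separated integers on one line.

step 1: append 15 -> window=[15] (not full yet)
step 2: append 76 -> window=[15, 76] (not full yet)
step 3: append 57 -> window=[15, 76, 57] (not full yet)
step 4: append 1 -> window=[15, 76, 57, 1] -> max=76
step 5: append 13 -> window=[76, 57, 1, 13] -> max=76
step 6: append 56 -> window=[57, 1, 13, 56] -> max=57
step 7: append 37 -> window=[1, 13, 56, 37] -> max=56
step 8: append 32 -> window=[13, 56, 37, 32] -> max=56
step 9: append 20 -> window=[56, 37, 32, 20] -> max=56
step 10: append 8 -> window=[37, 32, 20, 8] -> max=37
step 11: append 59 -> window=[32, 20, 8, 59] -> max=59
step 12: append 26 -> window=[20, 8, 59, 26] -> max=59
step 13: append 14 -> window=[8, 59, 26, 14] -> max=59
step 14: append 18 -> window=[59, 26, 14, 18] -> max=59
step 15: append 90 -> window=[26, 14, 18, 90] -> max=90
step 16: append 59 -> window=[14, 18, 90, 59] -> max=90

Answer: 76 76 57 56 56 56 37 59 59 59 59 90 90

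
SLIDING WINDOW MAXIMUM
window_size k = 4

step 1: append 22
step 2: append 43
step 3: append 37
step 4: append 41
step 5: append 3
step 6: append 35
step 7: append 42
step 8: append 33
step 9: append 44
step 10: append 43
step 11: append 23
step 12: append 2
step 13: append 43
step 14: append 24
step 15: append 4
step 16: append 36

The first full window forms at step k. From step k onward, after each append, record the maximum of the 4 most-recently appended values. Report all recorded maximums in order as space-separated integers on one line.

Answer: 43 43 41 42 42 44 44 44 44 43 43 43 43

Derivation:
step 1: append 22 -> window=[22] (not full yet)
step 2: append 43 -> window=[22, 43] (not full yet)
step 3: append 37 -> window=[22, 43, 37] (not full yet)
step 4: append 41 -> window=[22, 43, 37, 41] -> max=43
step 5: append 3 -> window=[43, 37, 41, 3] -> max=43
step 6: append 35 -> window=[37, 41, 3, 35] -> max=41
step 7: append 42 -> window=[41, 3, 35, 42] -> max=42
step 8: append 33 -> window=[3, 35, 42, 33] -> max=42
step 9: append 44 -> window=[35, 42, 33, 44] -> max=44
step 10: append 43 -> window=[42, 33, 44, 43] -> max=44
step 11: append 23 -> window=[33, 44, 43, 23] -> max=44
step 12: append 2 -> window=[44, 43, 23, 2] -> max=44
step 13: append 43 -> window=[43, 23, 2, 43] -> max=43
step 14: append 24 -> window=[23, 2, 43, 24] -> max=43
step 15: append 4 -> window=[2, 43, 24, 4] -> max=43
step 16: append 36 -> window=[43, 24, 4, 36] -> max=43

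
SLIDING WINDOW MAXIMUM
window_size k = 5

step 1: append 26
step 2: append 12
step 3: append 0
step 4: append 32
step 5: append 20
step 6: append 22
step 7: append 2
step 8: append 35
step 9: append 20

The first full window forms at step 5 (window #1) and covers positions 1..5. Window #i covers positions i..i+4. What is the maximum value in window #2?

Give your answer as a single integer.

step 1: append 26 -> window=[26] (not full yet)
step 2: append 12 -> window=[26, 12] (not full yet)
step 3: append 0 -> window=[26, 12, 0] (not full yet)
step 4: append 32 -> window=[26, 12, 0, 32] (not full yet)
step 5: append 20 -> window=[26, 12, 0, 32, 20] -> max=32
step 6: append 22 -> window=[12, 0, 32, 20, 22] -> max=32
Window #2 max = 32

Answer: 32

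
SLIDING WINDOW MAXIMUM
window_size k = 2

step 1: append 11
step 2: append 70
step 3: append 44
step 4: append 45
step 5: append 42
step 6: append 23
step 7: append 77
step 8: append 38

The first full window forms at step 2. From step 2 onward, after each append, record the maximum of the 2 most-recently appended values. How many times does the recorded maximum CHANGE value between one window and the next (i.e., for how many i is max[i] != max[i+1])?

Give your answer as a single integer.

Answer: 3

Derivation:
step 1: append 11 -> window=[11] (not full yet)
step 2: append 70 -> window=[11, 70] -> max=70
step 3: append 44 -> window=[70, 44] -> max=70
step 4: append 45 -> window=[44, 45] -> max=45
step 5: append 42 -> window=[45, 42] -> max=45
step 6: append 23 -> window=[42, 23] -> max=42
step 7: append 77 -> window=[23, 77] -> max=77
step 8: append 38 -> window=[77, 38] -> max=77
Recorded maximums: 70 70 45 45 42 77 77
Changes between consecutive maximums: 3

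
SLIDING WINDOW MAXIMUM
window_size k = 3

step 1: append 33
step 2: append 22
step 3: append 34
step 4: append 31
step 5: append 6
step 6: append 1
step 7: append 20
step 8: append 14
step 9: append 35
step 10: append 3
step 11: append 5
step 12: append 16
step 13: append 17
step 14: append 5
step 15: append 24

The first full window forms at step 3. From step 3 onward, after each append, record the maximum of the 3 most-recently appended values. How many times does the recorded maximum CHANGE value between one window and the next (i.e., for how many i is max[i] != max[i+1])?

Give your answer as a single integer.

Answer: 6

Derivation:
step 1: append 33 -> window=[33] (not full yet)
step 2: append 22 -> window=[33, 22] (not full yet)
step 3: append 34 -> window=[33, 22, 34] -> max=34
step 4: append 31 -> window=[22, 34, 31] -> max=34
step 5: append 6 -> window=[34, 31, 6] -> max=34
step 6: append 1 -> window=[31, 6, 1] -> max=31
step 7: append 20 -> window=[6, 1, 20] -> max=20
step 8: append 14 -> window=[1, 20, 14] -> max=20
step 9: append 35 -> window=[20, 14, 35] -> max=35
step 10: append 3 -> window=[14, 35, 3] -> max=35
step 11: append 5 -> window=[35, 3, 5] -> max=35
step 12: append 16 -> window=[3, 5, 16] -> max=16
step 13: append 17 -> window=[5, 16, 17] -> max=17
step 14: append 5 -> window=[16, 17, 5] -> max=17
step 15: append 24 -> window=[17, 5, 24] -> max=24
Recorded maximums: 34 34 34 31 20 20 35 35 35 16 17 17 24
Changes between consecutive maximums: 6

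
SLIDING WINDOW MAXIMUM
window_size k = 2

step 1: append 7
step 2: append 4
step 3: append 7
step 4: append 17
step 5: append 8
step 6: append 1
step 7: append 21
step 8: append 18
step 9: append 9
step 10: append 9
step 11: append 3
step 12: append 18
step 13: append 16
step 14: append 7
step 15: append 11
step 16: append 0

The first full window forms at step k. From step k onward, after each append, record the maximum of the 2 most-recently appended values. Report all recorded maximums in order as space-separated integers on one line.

step 1: append 7 -> window=[7] (not full yet)
step 2: append 4 -> window=[7, 4] -> max=7
step 3: append 7 -> window=[4, 7] -> max=7
step 4: append 17 -> window=[7, 17] -> max=17
step 5: append 8 -> window=[17, 8] -> max=17
step 6: append 1 -> window=[8, 1] -> max=8
step 7: append 21 -> window=[1, 21] -> max=21
step 8: append 18 -> window=[21, 18] -> max=21
step 9: append 9 -> window=[18, 9] -> max=18
step 10: append 9 -> window=[9, 9] -> max=9
step 11: append 3 -> window=[9, 3] -> max=9
step 12: append 18 -> window=[3, 18] -> max=18
step 13: append 16 -> window=[18, 16] -> max=18
step 14: append 7 -> window=[16, 7] -> max=16
step 15: append 11 -> window=[7, 11] -> max=11
step 16: append 0 -> window=[11, 0] -> max=11

Answer: 7 7 17 17 8 21 21 18 9 9 18 18 16 11 11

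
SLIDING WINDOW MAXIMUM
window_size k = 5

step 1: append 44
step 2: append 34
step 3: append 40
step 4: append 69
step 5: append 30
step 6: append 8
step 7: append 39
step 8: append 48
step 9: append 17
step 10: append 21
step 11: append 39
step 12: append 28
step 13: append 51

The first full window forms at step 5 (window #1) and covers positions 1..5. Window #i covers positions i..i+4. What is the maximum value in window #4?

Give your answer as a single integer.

Answer: 69

Derivation:
step 1: append 44 -> window=[44] (not full yet)
step 2: append 34 -> window=[44, 34] (not full yet)
step 3: append 40 -> window=[44, 34, 40] (not full yet)
step 4: append 69 -> window=[44, 34, 40, 69] (not full yet)
step 5: append 30 -> window=[44, 34, 40, 69, 30] -> max=69
step 6: append 8 -> window=[34, 40, 69, 30, 8] -> max=69
step 7: append 39 -> window=[40, 69, 30, 8, 39] -> max=69
step 8: append 48 -> window=[69, 30, 8, 39, 48] -> max=69
Window #4 max = 69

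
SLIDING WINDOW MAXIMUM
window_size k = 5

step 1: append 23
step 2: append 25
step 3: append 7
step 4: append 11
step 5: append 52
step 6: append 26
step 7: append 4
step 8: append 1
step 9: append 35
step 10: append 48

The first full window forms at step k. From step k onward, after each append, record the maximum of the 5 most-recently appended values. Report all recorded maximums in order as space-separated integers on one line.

Answer: 52 52 52 52 52 48

Derivation:
step 1: append 23 -> window=[23] (not full yet)
step 2: append 25 -> window=[23, 25] (not full yet)
step 3: append 7 -> window=[23, 25, 7] (not full yet)
step 4: append 11 -> window=[23, 25, 7, 11] (not full yet)
step 5: append 52 -> window=[23, 25, 7, 11, 52] -> max=52
step 6: append 26 -> window=[25, 7, 11, 52, 26] -> max=52
step 7: append 4 -> window=[7, 11, 52, 26, 4] -> max=52
step 8: append 1 -> window=[11, 52, 26, 4, 1] -> max=52
step 9: append 35 -> window=[52, 26, 4, 1, 35] -> max=52
step 10: append 48 -> window=[26, 4, 1, 35, 48] -> max=48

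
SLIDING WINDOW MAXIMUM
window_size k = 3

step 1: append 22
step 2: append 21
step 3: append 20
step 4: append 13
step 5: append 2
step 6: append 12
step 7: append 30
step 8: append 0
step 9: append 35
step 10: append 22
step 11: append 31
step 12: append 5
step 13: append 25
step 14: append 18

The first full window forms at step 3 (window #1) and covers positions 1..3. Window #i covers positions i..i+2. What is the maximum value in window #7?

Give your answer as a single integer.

step 1: append 22 -> window=[22] (not full yet)
step 2: append 21 -> window=[22, 21] (not full yet)
step 3: append 20 -> window=[22, 21, 20] -> max=22
step 4: append 13 -> window=[21, 20, 13] -> max=21
step 5: append 2 -> window=[20, 13, 2] -> max=20
step 6: append 12 -> window=[13, 2, 12] -> max=13
step 7: append 30 -> window=[2, 12, 30] -> max=30
step 8: append 0 -> window=[12, 30, 0] -> max=30
step 9: append 35 -> window=[30, 0, 35] -> max=35
Window #7 max = 35

Answer: 35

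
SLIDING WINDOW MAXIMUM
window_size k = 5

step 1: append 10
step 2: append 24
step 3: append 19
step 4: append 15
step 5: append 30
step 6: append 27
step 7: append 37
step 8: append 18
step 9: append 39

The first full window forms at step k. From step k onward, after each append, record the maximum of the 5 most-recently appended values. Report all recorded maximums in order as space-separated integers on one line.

Answer: 30 30 37 37 39

Derivation:
step 1: append 10 -> window=[10] (not full yet)
step 2: append 24 -> window=[10, 24] (not full yet)
step 3: append 19 -> window=[10, 24, 19] (not full yet)
step 4: append 15 -> window=[10, 24, 19, 15] (not full yet)
step 5: append 30 -> window=[10, 24, 19, 15, 30] -> max=30
step 6: append 27 -> window=[24, 19, 15, 30, 27] -> max=30
step 7: append 37 -> window=[19, 15, 30, 27, 37] -> max=37
step 8: append 18 -> window=[15, 30, 27, 37, 18] -> max=37
step 9: append 39 -> window=[30, 27, 37, 18, 39] -> max=39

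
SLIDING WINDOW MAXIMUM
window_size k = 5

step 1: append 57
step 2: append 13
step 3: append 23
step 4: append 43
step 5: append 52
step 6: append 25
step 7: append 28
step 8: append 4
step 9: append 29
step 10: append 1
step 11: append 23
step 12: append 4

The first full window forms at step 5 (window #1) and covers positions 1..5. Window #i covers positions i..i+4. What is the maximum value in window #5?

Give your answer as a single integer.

Answer: 52

Derivation:
step 1: append 57 -> window=[57] (not full yet)
step 2: append 13 -> window=[57, 13] (not full yet)
step 3: append 23 -> window=[57, 13, 23] (not full yet)
step 4: append 43 -> window=[57, 13, 23, 43] (not full yet)
step 5: append 52 -> window=[57, 13, 23, 43, 52] -> max=57
step 6: append 25 -> window=[13, 23, 43, 52, 25] -> max=52
step 7: append 28 -> window=[23, 43, 52, 25, 28] -> max=52
step 8: append 4 -> window=[43, 52, 25, 28, 4] -> max=52
step 9: append 29 -> window=[52, 25, 28, 4, 29] -> max=52
Window #5 max = 52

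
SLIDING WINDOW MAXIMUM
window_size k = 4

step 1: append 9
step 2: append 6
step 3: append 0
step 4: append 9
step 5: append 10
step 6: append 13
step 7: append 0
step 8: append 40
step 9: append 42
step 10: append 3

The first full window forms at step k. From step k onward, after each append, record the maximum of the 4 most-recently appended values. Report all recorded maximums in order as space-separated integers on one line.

step 1: append 9 -> window=[9] (not full yet)
step 2: append 6 -> window=[9, 6] (not full yet)
step 3: append 0 -> window=[9, 6, 0] (not full yet)
step 4: append 9 -> window=[9, 6, 0, 9] -> max=9
step 5: append 10 -> window=[6, 0, 9, 10] -> max=10
step 6: append 13 -> window=[0, 9, 10, 13] -> max=13
step 7: append 0 -> window=[9, 10, 13, 0] -> max=13
step 8: append 40 -> window=[10, 13, 0, 40] -> max=40
step 9: append 42 -> window=[13, 0, 40, 42] -> max=42
step 10: append 3 -> window=[0, 40, 42, 3] -> max=42

Answer: 9 10 13 13 40 42 42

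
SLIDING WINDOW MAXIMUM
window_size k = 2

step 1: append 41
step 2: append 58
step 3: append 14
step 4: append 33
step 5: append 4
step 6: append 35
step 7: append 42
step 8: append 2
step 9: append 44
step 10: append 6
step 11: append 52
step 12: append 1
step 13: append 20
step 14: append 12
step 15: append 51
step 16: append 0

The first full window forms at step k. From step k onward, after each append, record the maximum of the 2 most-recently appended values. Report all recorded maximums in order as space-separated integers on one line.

step 1: append 41 -> window=[41] (not full yet)
step 2: append 58 -> window=[41, 58] -> max=58
step 3: append 14 -> window=[58, 14] -> max=58
step 4: append 33 -> window=[14, 33] -> max=33
step 5: append 4 -> window=[33, 4] -> max=33
step 6: append 35 -> window=[4, 35] -> max=35
step 7: append 42 -> window=[35, 42] -> max=42
step 8: append 2 -> window=[42, 2] -> max=42
step 9: append 44 -> window=[2, 44] -> max=44
step 10: append 6 -> window=[44, 6] -> max=44
step 11: append 52 -> window=[6, 52] -> max=52
step 12: append 1 -> window=[52, 1] -> max=52
step 13: append 20 -> window=[1, 20] -> max=20
step 14: append 12 -> window=[20, 12] -> max=20
step 15: append 51 -> window=[12, 51] -> max=51
step 16: append 0 -> window=[51, 0] -> max=51

Answer: 58 58 33 33 35 42 42 44 44 52 52 20 20 51 51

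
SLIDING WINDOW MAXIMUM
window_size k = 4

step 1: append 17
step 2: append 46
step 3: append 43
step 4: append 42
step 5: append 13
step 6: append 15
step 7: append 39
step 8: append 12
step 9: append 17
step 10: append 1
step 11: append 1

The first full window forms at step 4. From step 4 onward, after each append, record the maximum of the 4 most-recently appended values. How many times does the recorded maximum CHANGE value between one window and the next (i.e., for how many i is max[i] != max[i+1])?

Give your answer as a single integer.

step 1: append 17 -> window=[17] (not full yet)
step 2: append 46 -> window=[17, 46] (not full yet)
step 3: append 43 -> window=[17, 46, 43] (not full yet)
step 4: append 42 -> window=[17, 46, 43, 42] -> max=46
step 5: append 13 -> window=[46, 43, 42, 13] -> max=46
step 6: append 15 -> window=[43, 42, 13, 15] -> max=43
step 7: append 39 -> window=[42, 13, 15, 39] -> max=42
step 8: append 12 -> window=[13, 15, 39, 12] -> max=39
step 9: append 17 -> window=[15, 39, 12, 17] -> max=39
step 10: append 1 -> window=[39, 12, 17, 1] -> max=39
step 11: append 1 -> window=[12, 17, 1, 1] -> max=17
Recorded maximums: 46 46 43 42 39 39 39 17
Changes between consecutive maximums: 4

Answer: 4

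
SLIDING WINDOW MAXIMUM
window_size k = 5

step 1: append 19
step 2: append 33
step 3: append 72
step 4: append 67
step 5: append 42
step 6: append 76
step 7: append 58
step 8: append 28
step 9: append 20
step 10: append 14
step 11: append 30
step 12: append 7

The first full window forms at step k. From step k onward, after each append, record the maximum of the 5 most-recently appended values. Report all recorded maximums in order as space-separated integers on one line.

Answer: 72 76 76 76 76 76 58 30

Derivation:
step 1: append 19 -> window=[19] (not full yet)
step 2: append 33 -> window=[19, 33] (not full yet)
step 3: append 72 -> window=[19, 33, 72] (not full yet)
step 4: append 67 -> window=[19, 33, 72, 67] (not full yet)
step 5: append 42 -> window=[19, 33, 72, 67, 42] -> max=72
step 6: append 76 -> window=[33, 72, 67, 42, 76] -> max=76
step 7: append 58 -> window=[72, 67, 42, 76, 58] -> max=76
step 8: append 28 -> window=[67, 42, 76, 58, 28] -> max=76
step 9: append 20 -> window=[42, 76, 58, 28, 20] -> max=76
step 10: append 14 -> window=[76, 58, 28, 20, 14] -> max=76
step 11: append 30 -> window=[58, 28, 20, 14, 30] -> max=58
step 12: append 7 -> window=[28, 20, 14, 30, 7] -> max=30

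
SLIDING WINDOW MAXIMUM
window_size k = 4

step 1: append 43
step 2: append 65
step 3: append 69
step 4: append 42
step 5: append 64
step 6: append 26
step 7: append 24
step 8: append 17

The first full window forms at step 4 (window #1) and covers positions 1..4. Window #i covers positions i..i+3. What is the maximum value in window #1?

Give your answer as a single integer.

Answer: 69

Derivation:
step 1: append 43 -> window=[43] (not full yet)
step 2: append 65 -> window=[43, 65] (not full yet)
step 3: append 69 -> window=[43, 65, 69] (not full yet)
step 4: append 42 -> window=[43, 65, 69, 42] -> max=69
Window #1 max = 69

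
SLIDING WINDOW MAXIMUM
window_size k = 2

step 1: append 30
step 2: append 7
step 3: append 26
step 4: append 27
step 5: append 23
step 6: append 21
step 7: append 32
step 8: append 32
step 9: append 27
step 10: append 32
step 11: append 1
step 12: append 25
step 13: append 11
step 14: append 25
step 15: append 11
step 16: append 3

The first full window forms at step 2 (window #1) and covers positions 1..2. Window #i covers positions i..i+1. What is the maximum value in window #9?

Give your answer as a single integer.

Answer: 32

Derivation:
step 1: append 30 -> window=[30] (not full yet)
step 2: append 7 -> window=[30, 7] -> max=30
step 3: append 26 -> window=[7, 26] -> max=26
step 4: append 27 -> window=[26, 27] -> max=27
step 5: append 23 -> window=[27, 23] -> max=27
step 6: append 21 -> window=[23, 21] -> max=23
step 7: append 32 -> window=[21, 32] -> max=32
step 8: append 32 -> window=[32, 32] -> max=32
step 9: append 27 -> window=[32, 27] -> max=32
step 10: append 32 -> window=[27, 32] -> max=32
Window #9 max = 32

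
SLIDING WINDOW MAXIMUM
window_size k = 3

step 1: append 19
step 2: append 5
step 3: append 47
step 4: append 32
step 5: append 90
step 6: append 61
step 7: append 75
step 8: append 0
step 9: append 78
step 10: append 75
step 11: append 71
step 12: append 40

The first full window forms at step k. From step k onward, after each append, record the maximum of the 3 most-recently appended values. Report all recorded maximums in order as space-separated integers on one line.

step 1: append 19 -> window=[19] (not full yet)
step 2: append 5 -> window=[19, 5] (not full yet)
step 3: append 47 -> window=[19, 5, 47] -> max=47
step 4: append 32 -> window=[5, 47, 32] -> max=47
step 5: append 90 -> window=[47, 32, 90] -> max=90
step 6: append 61 -> window=[32, 90, 61] -> max=90
step 7: append 75 -> window=[90, 61, 75] -> max=90
step 8: append 0 -> window=[61, 75, 0] -> max=75
step 9: append 78 -> window=[75, 0, 78] -> max=78
step 10: append 75 -> window=[0, 78, 75] -> max=78
step 11: append 71 -> window=[78, 75, 71] -> max=78
step 12: append 40 -> window=[75, 71, 40] -> max=75

Answer: 47 47 90 90 90 75 78 78 78 75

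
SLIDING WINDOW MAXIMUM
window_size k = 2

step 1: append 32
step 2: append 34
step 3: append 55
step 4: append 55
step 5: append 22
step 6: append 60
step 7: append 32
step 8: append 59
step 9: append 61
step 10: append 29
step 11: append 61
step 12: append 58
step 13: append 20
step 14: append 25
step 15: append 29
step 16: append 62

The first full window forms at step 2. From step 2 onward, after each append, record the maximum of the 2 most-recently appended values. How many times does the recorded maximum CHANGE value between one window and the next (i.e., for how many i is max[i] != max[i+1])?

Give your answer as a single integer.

step 1: append 32 -> window=[32] (not full yet)
step 2: append 34 -> window=[32, 34] -> max=34
step 3: append 55 -> window=[34, 55] -> max=55
step 4: append 55 -> window=[55, 55] -> max=55
step 5: append 22 -> window=[55, 22] -> max=55
step 6: append 60 -> window=[22, 60] -> max=60
step 7: append 32 -> window=[60, 32] -> max=60
step 8: append 59 -> window=[32, 59] -> max=59
step 9: append 61 -> window=[59, 61] -> max=61
step 10: append 29 -> window=[61, 29] -> max=61
step 11: append 61 -> window=[29, 61] -> max=61
step 12: append 58 -> window=[61, 58] -> max=61
step 13: append 20 -> window=[58, 20] -> max=58
step 14: append 25 -> window=[20, 25] -> max=25
step 15: append 29 -> window=[25, 29] -> max=29
step 16: append 62 -> window=[29, 62] -> max=62
Recorded maximums: 34 55 55 55 60 60 59 61 61 61 61 58 25 29 62
Changes between consecutive maximums: 8

Answer: 8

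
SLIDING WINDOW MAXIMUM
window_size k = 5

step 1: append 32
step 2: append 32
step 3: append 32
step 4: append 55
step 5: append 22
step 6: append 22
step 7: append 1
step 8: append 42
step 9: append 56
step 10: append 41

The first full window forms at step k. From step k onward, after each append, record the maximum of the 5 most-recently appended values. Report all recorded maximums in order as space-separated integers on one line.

step 1: append 32 -> window=[32] (not full yet)
step 2: append 32 -> window=[32, 32] (not full yet)
step 3: append 32 -> window=[32, 32, 32] (not full yet)
step 4: append 55 -> window=[32, 32, 32, 55] (not full yet)
step 5: append 22 -> window=[32, 32, 32, 55, 22] -> max=55
step 6: append 22 -> window=[32, 32, 55, 22, 22] -> max=55
step 7: append 1 -> window=[32, 55, 22, 22, 1] -> max=55
step 8: append 42 -> window=[55, 22, 22, 1, 42] -> max=55
step 9: append 56 -> window=[22, 22, 1, 42, 56] -> max=56
step 10: append 41 -> window=[22, 1, 42, 56, 41] -> max=56

Answer: 55 55 55 55 56 56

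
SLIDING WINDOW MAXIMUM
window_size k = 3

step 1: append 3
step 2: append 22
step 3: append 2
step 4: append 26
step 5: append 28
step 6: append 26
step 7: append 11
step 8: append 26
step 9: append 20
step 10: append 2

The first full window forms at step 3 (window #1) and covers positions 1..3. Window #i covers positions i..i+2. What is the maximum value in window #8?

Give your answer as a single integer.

Answer: 26

Derivation:
step 1: append 3 -> window=[3] (not full yet)
step 2: append 22 -> window=[3, 22] (not full yet)
step 3: append 2 -> window=[3, 22, 2] -> max=22
step 4: append 26 -> window=[22, 2, 26] -> max=26
step 5: append 28 -> window=[2, 26, 28] -> max=28
step 6: append 26 -> window=[26, 28, 26] -> max=28
step 7: append 11 -> window=[28, 26, 11] -> max=28
step 8: append 26 -> window=[26, 11, 26] -> max=26
step 9: append 20 -> window=[11, 26, 20] -> max=26
step 10: append 2 -> window=[26, 20, 2] -> max=26
Window #8 max = 26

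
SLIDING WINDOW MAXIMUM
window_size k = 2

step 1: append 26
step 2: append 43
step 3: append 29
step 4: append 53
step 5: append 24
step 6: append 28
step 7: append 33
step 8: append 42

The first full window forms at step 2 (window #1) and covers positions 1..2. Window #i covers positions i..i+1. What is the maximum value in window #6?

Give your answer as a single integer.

Answer: 33

Derivation:
step 1: append 26 -> window=[26] (not full yet)
step 2: append 43 -> window=[26, 43] -> max=43
step 3: append 29 -> window=[43, 29] -> max=43
step 4: append 53 -> window=[29, 53] -> max=53
step 5: append 24 -> window=[53, 24] -> max=53
step 6: append 28 -> window=[24, 28] -> max=28
step 7: append 33 -> window=[28, 33] -> max=33
Window #6 max = 33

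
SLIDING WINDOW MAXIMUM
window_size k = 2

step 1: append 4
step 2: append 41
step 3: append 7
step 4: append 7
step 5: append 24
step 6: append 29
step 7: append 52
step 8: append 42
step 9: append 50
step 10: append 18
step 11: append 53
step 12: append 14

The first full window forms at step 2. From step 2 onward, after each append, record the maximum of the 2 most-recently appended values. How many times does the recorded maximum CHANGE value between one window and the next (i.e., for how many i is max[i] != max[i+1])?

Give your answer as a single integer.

Answer: 6

Derivation:
step 1: append 4 -> window=[4] (not full yet)
step 2: append 41 -> window=[4, 41] -> max=41
step 3: append 7 -> window=[41, 7] -> max=41
step 4: append 7 -> window=[7, 7] -> max=7
step 5: append 24 -> window=[7, 24] -> max=24
step 6: append 29 -> window=[24, 29] -> max=29
step 7: append 52 -> window=[29, 52] -> max=52
step 8: append 42 -> window=[52, 42] -> max=52
step 9: append 50 -> window=[42, 50] -> max=50
step 10: append 18 -> window=[50, 18] -> max=50
step 11: append 53 -> window=[18, 53] -> max=53
step 12: append 14 -> window=[53, 14] -> max=53
Recorded maximums: 41 41 7 24 29 52 52 50 50 53 53
Changes between consecutive maximums: 6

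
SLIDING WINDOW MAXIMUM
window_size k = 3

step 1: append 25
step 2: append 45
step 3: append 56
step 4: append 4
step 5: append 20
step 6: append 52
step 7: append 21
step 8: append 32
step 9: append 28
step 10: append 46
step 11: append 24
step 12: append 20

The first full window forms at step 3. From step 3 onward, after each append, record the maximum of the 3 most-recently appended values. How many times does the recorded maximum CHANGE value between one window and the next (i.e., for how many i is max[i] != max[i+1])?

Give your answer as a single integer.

Answer: 3

Derivation:
step 1: append 25 -> window=[25] (not full yet)
step 2: append 45 -> window=[25, 45] (not full yet)
step 3: append 56 -> window=[25, 45, 56] -> max=56
step 4: append 4 -> window=[45, 56, 4] -> max=56
step 5: append 20 -> window=[56, 4, 20] -> max=56
step 6: append 52 -> window=[4, 20, 52] -> max=52
step 7: append 21 -> window=[20, 52, 21] -> max=52
step 8: append 32 -> window=[52, 21, 32] -> max=52
step 9: append 28 -> window=[21, 32, 28] -> max=32
step 10: append 46 -> window=[32, 28, 46] -> max=46
step 11: append 24 -> window=[28, 46, 24] -> max=46
step 12: append 20 -> window=[46, 24, 20] -> max=46
Recorded maximums: 56 56 56 52 52 52 32 46 46 46
Changes between consecutive maximums: 3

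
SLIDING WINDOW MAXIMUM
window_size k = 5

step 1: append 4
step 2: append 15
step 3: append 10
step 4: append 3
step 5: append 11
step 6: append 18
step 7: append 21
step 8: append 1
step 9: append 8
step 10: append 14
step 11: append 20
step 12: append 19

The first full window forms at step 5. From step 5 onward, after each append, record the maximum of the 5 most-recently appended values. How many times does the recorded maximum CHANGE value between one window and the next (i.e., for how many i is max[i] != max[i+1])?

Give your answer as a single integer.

step 1: append 4 -> window=[4] (not full yet)
step 2: append 15 -> window=[4, 15] (not full yet)
step 3: append 10 -> window=[4, 15, 10] (not full yet)
step 4: append 3 -> window=[4, 15, 10, 3] (not full yet)
step 5: append 11 -> window=[4, 15, 10, 3, 11] -> max=15
step 6: append 18 -> window=[15, 10, 3, 11, 18] -> max=18
step 7: append 21 -> window=[10, 3, 11, 18, 21] -> max=21
step 8: append 1 -> window=[3, 11, 18, 21, 1] -> max=21
step 9: append 8 -> window=[11, 18, 21, 1, 8] -> max=21
step 10: append 14 -> window=[18, 21, 1, 8, 14] -> max=21
step 11: append 20 -> window=[21, 1, 8, 14, 20] -> max=21
step 12: append 19 -> window=[1, 8, 14, 20, 19] -> max=20
Recorded maximums: 15 18 21 21 21 21 21 20
Changes between consecutive maximums: 3

Answer: 3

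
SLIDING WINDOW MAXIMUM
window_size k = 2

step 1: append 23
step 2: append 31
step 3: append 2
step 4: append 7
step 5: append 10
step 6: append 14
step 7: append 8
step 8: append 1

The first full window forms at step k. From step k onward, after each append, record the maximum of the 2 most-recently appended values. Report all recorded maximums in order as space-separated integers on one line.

Answer: 31 31 7 10 14 14 8

Derivation:
step 1: append 23 -> window=[23] (not full yet)
step 2: append 31 -> window=[23, 31] -> max=31
step 3: append 2 -> window=[31, 2] -> max=31
step 4: append 7 -> window=[2, 7] -> max=7
step 5: append 10 -> window=[7, 10] -> max=10
step 6: append 14 -> window=[10, 14] -> max=14
step 7: append 8 -> window=[14, 8] -> max=14
step 8: append 1 -> window=[8, 1] -> max=8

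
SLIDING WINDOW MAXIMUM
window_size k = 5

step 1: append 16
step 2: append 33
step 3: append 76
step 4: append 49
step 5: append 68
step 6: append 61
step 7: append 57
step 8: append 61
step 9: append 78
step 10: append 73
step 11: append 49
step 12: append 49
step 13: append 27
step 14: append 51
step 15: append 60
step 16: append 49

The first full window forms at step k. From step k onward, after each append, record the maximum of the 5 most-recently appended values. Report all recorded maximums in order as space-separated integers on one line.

Answer: 76 76 76 68 78 78 78 78 78 73 60 60

Derivation:
step 1: append 16 -> window=[16] (not full yet)
step 2: append 33 -> window=[16, 33] (not full yet)
step 3: append 76 -> window=[16, 33, 76] (not full yet)
step 4: append 49 -> window=[16, 33, 76, 49] (not full yet)
step 5: append 68 -> window=[16, 33, 76, 49, 68] -> max=76
step 6: append 61 -> window=[33, 76, 49, 68, 61] -> max=76
step 7: append 57 -> window=[76, 49, 68, 61, 57] -> max=76
step 8: append 61 -> window=[49, 68, 61, 57, 61] -> max=68
step 9: append 78 -> window=[68, 61, 57, 61, 78] -> max=78
step 10: append 73 -> window=[61, 57, 61, 78, 73] -> max=78
step 11: append 49 -> window=[57, 61, 78, 73, 49] -> max=78
step 12: append 49 -> window=[61, 78, 73, 49, 49] -> max=78
step 13: append 27 -> window=[78, 73, 49, 49, 27] -> max=78
step 14: append 51 -> window=[73, 49, 49, 27, 51] -> max=73
step 15: append 60 -> window=[49, 49, 27, 51, 60] -> max=60
step 16: append 49 -> window=[49, 27, 51, 60, 49] -> max=60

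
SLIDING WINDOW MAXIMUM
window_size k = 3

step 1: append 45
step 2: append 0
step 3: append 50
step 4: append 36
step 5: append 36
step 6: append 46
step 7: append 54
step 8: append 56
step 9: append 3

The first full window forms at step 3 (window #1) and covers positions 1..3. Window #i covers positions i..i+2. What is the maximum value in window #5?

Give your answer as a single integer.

Answer: 54

Derivation:
step 1: append 45 -> window=[45] (not full yet)
step 2: append 0 -> window=[45, 0] (not full yet)
step 3: append 50 -> window=[45, 0, 50] -> max=50
step 4: append 36 -> window=[0, 50, 36] -> max=50
step 5: append 36 -> window=[50, 36, 36] -> max=50
step 6: append 46 -> window=[36, 36, 46] -> max=46
step 7: append 54 -> window=[36, 46, 54] -> max=54
Window #5 max = 54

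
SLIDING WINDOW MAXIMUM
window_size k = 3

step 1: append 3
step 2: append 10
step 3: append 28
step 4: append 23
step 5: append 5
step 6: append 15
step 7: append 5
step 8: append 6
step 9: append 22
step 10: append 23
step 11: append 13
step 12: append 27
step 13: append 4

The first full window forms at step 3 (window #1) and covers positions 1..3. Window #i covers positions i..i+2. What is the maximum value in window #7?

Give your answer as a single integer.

Answer: 22

Derivation:
step 1: append 3 -> window=[3] (not full yet)
step 2: append 10 -> window=[3, 10] (not full yet)
step 3: append 28 -> window=[3, 10, 28] -> max=28
step 4: append 23 -> window=[10, 28, 23] -> max=28
step 5: append 5 -> window=[28, 23, 5] -> max=28
step 6: append 15 -> window=[23, 5, 15] -> max=23
step 7: append 5 -> window=[5, 15, 5] -> max=15
step 8: append 6 -> window=[15, 5, 6] -> max=15
step 9: append 22 -> window=[5, 6, 22] -> max=22
Window #7 max = 22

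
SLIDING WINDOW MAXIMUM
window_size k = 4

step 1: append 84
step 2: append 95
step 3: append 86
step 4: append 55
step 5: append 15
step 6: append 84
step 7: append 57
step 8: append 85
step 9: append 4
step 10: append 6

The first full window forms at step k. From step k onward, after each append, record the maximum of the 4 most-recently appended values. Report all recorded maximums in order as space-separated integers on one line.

Answer: 95 95 86 84 85 85 85

Derivation:
step 1: append 84 -> window=[84] (not full yet)
step 2: append 95 -> window=[84, 95] (not full yet)
step 3: append 86 -> window=[84, 95, 86] (not full yet)
step 4: append 55 -> window=[84, 95, 86, 55] -> max=95
step 5: append 15 -> window=[95, 86, 55, 15] -> max=95
step 6: append 84 -> window=[86, 55, 15, 84] -> max=86
step 7: append 57 -> window=[55, 15, 84, 57] -> max=84
step 8: append 85 -> window=[15, 84, 57, 85] -> max=85
step 9: append 4 -> window=[84, 57, 85, 4] -> max=85
step 10: append 6 -> window=[57, 85, 4, 6] -> max=85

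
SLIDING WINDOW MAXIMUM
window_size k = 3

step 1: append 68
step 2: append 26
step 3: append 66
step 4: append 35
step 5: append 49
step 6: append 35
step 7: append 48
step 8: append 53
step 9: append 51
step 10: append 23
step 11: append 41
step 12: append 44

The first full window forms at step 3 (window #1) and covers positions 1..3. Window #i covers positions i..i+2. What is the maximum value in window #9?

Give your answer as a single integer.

Answer: 51

Derivation:
step 1: append 68 -> window=[68] (not full yet)
step 2: append 26 -> window=[68, 26] (not full yet)
step 3: append 66 -> window=[68, 26, 66] -> max=68
step 4: append 35 -> window=[26, 66, 35] -> max=66
step 5: append 49 -> window=[66, 35, 49] -> max=66
step 6: append 35 -> window=[35, 49, 35] -> max=49
step 7: append 48 -> window=[49, 35, 48] -> max=49
step 8: append 53 -> window=[35, 48, 53] -> max=53
step 9: append 51 -> window=[48, 53, 51] -> max=53
step 10: append 23 -> window=[53, 51, 23] -> max=53
step 11: append 41 -> window=[51, 23, 41] -> max=51
Window #9 max = 51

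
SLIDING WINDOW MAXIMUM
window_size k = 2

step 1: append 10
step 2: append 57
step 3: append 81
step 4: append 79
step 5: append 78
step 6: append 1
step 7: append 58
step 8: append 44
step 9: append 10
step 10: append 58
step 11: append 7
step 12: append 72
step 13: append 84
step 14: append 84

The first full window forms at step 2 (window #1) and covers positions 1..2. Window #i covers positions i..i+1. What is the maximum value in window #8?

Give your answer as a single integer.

Answer: 44

Derivation:
step 1: append 10 -> window=[10] (not full yet)
step 2: append 57 -> window=[10, 57] -> max=57
step 3: append 81 -> window=[57, 81] -> max=81
step 4: append 79 -> window=[81, 79] -> max=81
step 5: append 78 -> window=[79, 78] -> max=79
step 6: append 1 -> window=[78, 1] -> max=78
step 7: append 58 -> window=[1, 58] -> max=58
step 8: append 44 -> window=[58, 44] -> max=58
step 9: append 10 -> window=[44, 10] -> max=44
Window #8 max = 44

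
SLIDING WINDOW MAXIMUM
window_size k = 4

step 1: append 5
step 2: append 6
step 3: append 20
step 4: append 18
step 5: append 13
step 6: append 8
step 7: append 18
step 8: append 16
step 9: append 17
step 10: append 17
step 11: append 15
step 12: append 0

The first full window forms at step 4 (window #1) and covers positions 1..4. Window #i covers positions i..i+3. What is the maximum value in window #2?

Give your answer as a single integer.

Answer: 20

Derivation:
step 1: append 5 -> window=[5] (not full yet)
step 2: append 6 -> window=[5, 6] (not full yet)
step 3: append 20 -> window=[5, 6, 20] (not full yet)
step 4: append 18 -> window=[5, 6, 20, 18] -> max=20
step 5: append 13 -> window=[6, 20, 18, 13] -> max=20
Window #2 max = 20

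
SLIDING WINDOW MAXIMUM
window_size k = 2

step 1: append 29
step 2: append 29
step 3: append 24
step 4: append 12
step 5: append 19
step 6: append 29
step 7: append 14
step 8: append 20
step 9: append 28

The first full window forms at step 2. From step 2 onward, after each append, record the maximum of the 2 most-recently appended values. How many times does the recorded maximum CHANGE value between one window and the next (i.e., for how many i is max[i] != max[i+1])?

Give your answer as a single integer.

Answer: 5

Derivation:
step 1: append 29 -> window=[29] (not full yet)
step 2: append 29 -> window=[29, 29] -> max=29
step 3: append 24 -> window=[29, 24] -> max=29
step 4: append 12 -> window=[24, 12] -> max=24
step 5: append 19 -> window=[12, 19] -> max=19
step 6: append 29 -> window=[19, 29] -> max=29
step 7: append 14 -> window=[29, 14] -> max=29
step 8: append 20 -> window=[14, 20] -> max=20
step 9: append 28 -> window=[20, 28] -> max=28
Recorded maximums: 29 29 24 19 29 29 20 28
Changes between consecutive maximums: 5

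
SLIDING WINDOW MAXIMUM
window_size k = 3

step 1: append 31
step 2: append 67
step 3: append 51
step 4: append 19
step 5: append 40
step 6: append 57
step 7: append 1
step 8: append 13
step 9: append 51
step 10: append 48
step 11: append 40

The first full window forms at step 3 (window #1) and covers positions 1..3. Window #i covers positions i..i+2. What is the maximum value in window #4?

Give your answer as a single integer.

step 1: append 31 -> window=[31] (not full yet)
step 2: append 67 -> window=[31, 67] (not full yet)
step 3: append 51 -> window=[31, 67, 51] -> max=67
step 4: append 19 -> window=[67, 51, 19] -> max=67
step 5: append 40 -> window=[51, 19, 40] -> max=51
step 6: append 57 -> window=[19, 40, 57] -> max=57
Window #4 max = 57

Answer: 57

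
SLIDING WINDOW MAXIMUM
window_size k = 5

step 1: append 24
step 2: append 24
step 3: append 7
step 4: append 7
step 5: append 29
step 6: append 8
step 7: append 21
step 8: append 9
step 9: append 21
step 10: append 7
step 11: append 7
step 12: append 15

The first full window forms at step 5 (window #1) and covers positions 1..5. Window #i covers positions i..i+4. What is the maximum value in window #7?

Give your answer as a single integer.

step 1: append 24 -> window=[24] (not full yet)
step 2: append 24 -> window=[24, 24] (not full yet)
step 3: append 7 -> window=[24, 24, 7] (not full yet)
step 4: append 7 -> window=[24, 24, 7, 7] (not full yet)
step 5: append 29 -> window=[24, 24, 7, 7, 29] -> max=29
step 6: append 8 -> window=[24, 7, 7, 29, 8] -> max=29
step 7: append 21 -> window=[7, 7, 29, 8, 21] -> max=29
step 8: append 9 -> window=[7, 29, 8, 21, 9] -> max=29
step 9: append 21 -> window=[29, 8, 21, 9, 21] -> max=29
step 10: append 7 -> window=[8, 21, 9, 21, 7] -> max=21
step 11: append 7 -> window=[21, 9, 21, 7, 7] -> max=21
Window #7 max = 21

Answer: 21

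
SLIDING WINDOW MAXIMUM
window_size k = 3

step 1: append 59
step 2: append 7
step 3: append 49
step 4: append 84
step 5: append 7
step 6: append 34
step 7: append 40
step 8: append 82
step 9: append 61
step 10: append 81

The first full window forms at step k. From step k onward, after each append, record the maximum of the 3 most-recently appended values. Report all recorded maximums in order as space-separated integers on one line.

Answer: 59 84 84 84 40 82 82 82

Derivation:
step 1: append 59 -> window=[59] (not full yet)
step 2: append 7 -> window=[59, 7] (not full yet)
step 3: append 49 -> window=[59, 7, 49] -> max=59
step 4: append 84 -> window=[7, 49, 84] -> max=84
step 5: append 7 -> window=[49, 84, 7] -> max=84
step 6: append 34 -> window=[84, 7, 34] -> max=84
step 7: append 40 -> window=[7, 34, 40] -> max=40
step 8: append 82 -> window=[34, 40, 82] -> max=82
step 9: append 61 -> window=[40, 82, 61] -> max=82
step 10: append 81 -> window=[82, 61, 81] -> max=82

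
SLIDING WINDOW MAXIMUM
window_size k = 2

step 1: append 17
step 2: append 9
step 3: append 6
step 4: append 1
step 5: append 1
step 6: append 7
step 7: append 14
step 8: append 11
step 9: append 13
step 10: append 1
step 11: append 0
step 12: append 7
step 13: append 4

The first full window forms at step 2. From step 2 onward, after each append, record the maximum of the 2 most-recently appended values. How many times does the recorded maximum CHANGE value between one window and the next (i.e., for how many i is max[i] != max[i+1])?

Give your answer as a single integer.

step 1: append 17 -> window=[17] (not full yet)
step 2: append 9 -> window=[17, 9] -> max=17
step 3: append 6 -> window=[9, 6] -> max=9
step 4: append 1 -> window=[6, 1] -> max=6
step 5: append 1 -> window=[1, 1] -> max=1
step 6: append 7 -> window=[1, 7] -> max=7
step 7: append 14 -> window=[7, 14] -> max=14
step 8: append 11 -> window=[14, 11] -> max=14
step 9: append 13 -> window=[11, 13] -> max=13
step 10: append 1 -> window=[13, 1] -> max=13
step 11: append 0 -> window=[1, 0] -> max=1
step 12: append 7 -> window=[0, 7] -> max=7
step 13: append 4 -> window=[7, 4] -> max=7
Recorded maximums: 17 9 6 1 7 14 14 13 13 1 7 7
Changes between consecutive maximums: 8

Answer: 8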